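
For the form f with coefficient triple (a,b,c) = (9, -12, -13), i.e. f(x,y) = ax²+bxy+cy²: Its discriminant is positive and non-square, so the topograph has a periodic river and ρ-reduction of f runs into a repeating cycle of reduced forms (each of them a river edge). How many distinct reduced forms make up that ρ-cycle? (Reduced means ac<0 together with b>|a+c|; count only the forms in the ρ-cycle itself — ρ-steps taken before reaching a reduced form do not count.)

D = 612, ⌊√D⌋ = 24
descent: ρ → (-13,12,9)  [lands on river]
river: ρ → (9,24,-1)
river: ρ → (-1,24,9)
river: ρ → (9,12,-13)
river: ρ → (-13,14,8)
river: ρ → (8,18,-9)
river: ρ → (-9,18,8)
river: ρ → (8,14,-13)
ρ-cycle length = 8 (tail of 1 descent step not counted)

8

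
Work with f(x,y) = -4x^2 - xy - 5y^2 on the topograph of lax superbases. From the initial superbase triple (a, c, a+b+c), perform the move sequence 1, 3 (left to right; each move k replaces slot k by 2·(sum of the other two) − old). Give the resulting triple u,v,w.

start (-4,-5,-10) = (f(1,0),f(0,1),f(1,1))
replace slot 1: 2·((-5)+(-10)) − (-4) = -26 → (-26,-5,-10)
replace slot 3: 2·((-26)+(-5)) − (-10) = -52 → (-26,-5,-52)

-26,-5,-52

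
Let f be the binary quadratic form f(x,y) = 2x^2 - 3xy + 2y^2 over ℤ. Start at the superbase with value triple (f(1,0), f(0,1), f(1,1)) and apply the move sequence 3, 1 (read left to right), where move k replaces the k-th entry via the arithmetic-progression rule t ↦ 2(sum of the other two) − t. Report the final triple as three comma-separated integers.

start (2,2,1) = (f(1,0),f(0,1),f(1,1))
replace slot 3: 2·(2+2) − 1 = 7 → (2,2,7)
replace slot 1: 2·(2+7) − 2 = 16 → (16,2,7)

16,2,7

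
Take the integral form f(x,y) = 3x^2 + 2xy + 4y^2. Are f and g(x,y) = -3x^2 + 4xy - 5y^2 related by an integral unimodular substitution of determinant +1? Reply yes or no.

D₁ = -44, D₂ = -44
f: reduced (well bottom): (3,2,4) with a≤c, −a<b≤a
g is negative-definite; reduce −g:
−g: translate: b→2 (≡-4 mod 6), so (3,-4,5)→(3,2,4)
−g: reduced (well bottom): (3,2,4) with a≤c, −a<b≤a
flip sign back: reduced form of g is (-3,-2,-4)
reduced forms (3, 2, 4) vs (-3, -2, -4) ⇒ inequivalent

no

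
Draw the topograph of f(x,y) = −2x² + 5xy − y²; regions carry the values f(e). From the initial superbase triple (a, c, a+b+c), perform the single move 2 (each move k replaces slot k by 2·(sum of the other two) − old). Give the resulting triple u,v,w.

start (-2,-1,2) = (f(1,0),f(0,1),f(1,1))
replace slot 2: 2·((-2)+2) − (-1) = 1 → (-2,1,2)

-2,1,2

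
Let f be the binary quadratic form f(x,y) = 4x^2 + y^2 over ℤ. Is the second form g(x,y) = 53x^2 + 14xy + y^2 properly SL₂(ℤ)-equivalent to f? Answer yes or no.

D₁ = -16, D₂ = -16
f: flip: (4,0,1)→(1,0,4)
f: reduced (well bottom): (1,0,4) with a≤c, −a<b≤a
g: flip: (53,14,1)→(1,-14,53)
g: translate: b→0 (≡-14 mod 2), so (1,-14,53)→(1,0,4)
g: reduced (well bottom): (1,0,4) with a≤c, −a<b≤a
reduced forms (1, 0, 4) vs (1, 0, 4) ⇒ equivalent

yes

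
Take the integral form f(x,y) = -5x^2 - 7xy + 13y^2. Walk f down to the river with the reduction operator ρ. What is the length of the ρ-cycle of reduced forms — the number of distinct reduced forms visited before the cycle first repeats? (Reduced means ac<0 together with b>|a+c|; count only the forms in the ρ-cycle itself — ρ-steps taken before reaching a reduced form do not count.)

D = 309, ⌊√D⌋ = 17
descent: ρ → (13,7,-5)
descent: ρ → (-5,13,7)  [lands on river]
river: ρ → (7,15,-3)
river: ρ → (-3,15,7)
river: ρ → (7,13,-5)
river: ρ → (-5,17,1)
river: ρ → (1,17,-5)
ρ-cycle length = 6 (tail of 2 descent steps not counted)

6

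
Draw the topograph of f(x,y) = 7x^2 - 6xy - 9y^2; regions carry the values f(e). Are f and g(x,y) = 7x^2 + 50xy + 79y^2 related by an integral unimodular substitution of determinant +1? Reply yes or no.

D₁ = 288, D₂ = 288
river cycle of f (length 6): (-9, 6, 7), (7, 8, -8), (-8, 8, 7), (7, 6, -9), (-9, 12, 4), (4, 12, -9)
river cycle of g (length 6): (7, 8, -8), (-8, 8, 7), (7, 6, -9), (-9, 12, 4), (4, 12, -9), (-9, 6, 7)
cycles coincide ⇒ equivalent

yes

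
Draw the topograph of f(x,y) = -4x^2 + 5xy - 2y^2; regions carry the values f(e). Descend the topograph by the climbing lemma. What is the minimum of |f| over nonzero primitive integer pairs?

translate: b→3 (≡-5 mod 8), so (4,-5,2)→(4,3,1)
flip: (4,3,1)→(1,-3,4)
translate: b→1 (≡-3 mod 2), so (1,-3,4)→(1,1,2)
reduced (well bottom): (1,1,2) with a≤c, −a<b≤a
well minimum |f| = |-1| = 1 (negative-definite)

1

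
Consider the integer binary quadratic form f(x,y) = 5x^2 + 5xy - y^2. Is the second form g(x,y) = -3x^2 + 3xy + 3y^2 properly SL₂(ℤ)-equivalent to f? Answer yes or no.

D₁ = 45, D₂ = 45
river cycle of f (length 2): (-1, 5, 5), (5, 5, -1)
river cycle of g (length 2): (3, 3, -3), (-3, 3, 3)
cycles differ ⇒ inequivalent

no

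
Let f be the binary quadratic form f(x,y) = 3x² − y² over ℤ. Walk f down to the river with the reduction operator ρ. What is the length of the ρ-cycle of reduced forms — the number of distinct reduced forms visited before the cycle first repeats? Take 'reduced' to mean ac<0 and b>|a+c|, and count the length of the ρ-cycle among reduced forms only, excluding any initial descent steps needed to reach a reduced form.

D = 12, ⌊√D⌋ = 3
descent: ρ → (-1,2,2)  [lands on river]
river: ρ → (2,2,-1)
ρ-cycle length = 2 (tail of 1 descent step not counted)

2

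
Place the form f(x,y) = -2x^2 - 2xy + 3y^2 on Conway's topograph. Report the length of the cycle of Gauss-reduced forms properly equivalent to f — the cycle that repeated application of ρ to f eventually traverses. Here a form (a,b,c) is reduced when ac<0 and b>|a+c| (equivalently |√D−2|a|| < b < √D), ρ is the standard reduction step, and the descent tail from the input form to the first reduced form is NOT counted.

D = 28, ⌊√D⌋ = 5
descent: ρ → (3,2,-2)  [lands on river]
river: ρ → (-2,2,3)
river: ρ → (3,4,-1)
river: ρ → (-1,4,3)
ρ-cycle length = 4 (tail of 1 descent step not counted)

4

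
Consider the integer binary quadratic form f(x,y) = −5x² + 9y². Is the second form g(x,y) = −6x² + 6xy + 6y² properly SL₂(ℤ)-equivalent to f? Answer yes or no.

D₁ = 180, D₂ = 180
river cycle of f (length 6): (-5, 10, 4), (4, 6, -9), (-9, 12, 1), (1, 12, -9), (-9, 6, 4), (4, 10, -5)
river cycle of g (length 2): (6, 6, -6), (-6, 6, 6)
cycles differ ⇒ inequivalent

no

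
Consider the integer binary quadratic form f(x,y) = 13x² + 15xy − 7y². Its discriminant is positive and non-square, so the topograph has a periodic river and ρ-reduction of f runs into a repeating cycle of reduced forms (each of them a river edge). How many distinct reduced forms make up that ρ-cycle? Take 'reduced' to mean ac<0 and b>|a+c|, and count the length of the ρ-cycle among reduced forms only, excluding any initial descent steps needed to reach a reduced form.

D = 589, ⌊√D⌋ = 24
river: ρ → (-7,13,15)
river: ρ → (15,17,-5)
river: ρ → (-5,23,3)
river: ρ → (3,19,-19)
river: ρ → (-19,19,3)
river: ρ → (3,23,-5)
river: ρ → (-5,17,15)
river: ρ → (15,13,-7)
river: ρ → (-7,15,13)
river: ρ → (13,11,-9)
river: ρ → (-9,7,15)
river: ρ → (15,23,-1)
river: ρ → (-1,23,15)
river: ρ → (15,7,-9)
river: ρ → (-9,11,13)
river: ρ → (13,15,-7)
ρ-cycle length = 16 (tail of 0 descent steps not counted)

16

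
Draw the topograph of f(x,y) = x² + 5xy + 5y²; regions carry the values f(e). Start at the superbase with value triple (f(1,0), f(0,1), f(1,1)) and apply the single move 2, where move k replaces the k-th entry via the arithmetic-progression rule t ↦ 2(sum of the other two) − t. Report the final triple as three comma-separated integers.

start (1,5,11) = (f(1,0),f(0,1),f(1,1))
replace slot 2: 2·(1+11) − 5 = 19 → (1,19,11)

1,19,11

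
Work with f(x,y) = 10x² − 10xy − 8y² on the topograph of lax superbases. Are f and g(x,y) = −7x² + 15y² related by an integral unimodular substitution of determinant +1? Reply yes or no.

D₁ = 420, D₂ = 420
river cycle of f (length 6): (-8, 10, 10), (10, 10, -8), (-8, 6, 12), (12, 18, -2), (-2, 18, 12), (12, 6, -8)
river cycle of g (length 4): (-7, 14, 8), (8, 18, -3), (-3, 18, 8), (8, 14, -7)
cycles differ ⇒ inequivalent

no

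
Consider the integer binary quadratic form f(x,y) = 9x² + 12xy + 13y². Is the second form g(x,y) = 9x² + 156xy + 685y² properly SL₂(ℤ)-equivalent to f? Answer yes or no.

D₁ = -324, D₂ = -324
f: translate: b→-6 (≡12 mod 18), so (9,12,13)→(9,-6,10)
f: reduced (well bottom): (9,-6,10) with a≤c, −a<b≤a
g: translate: b→-6 (≡156 mod 18), so (9,156,685)→(9,-6,10)
g: reduced (well bottom): (9,-6,10) with a≤c, −a<b≤a
reduced forms (9, -6, 10) vs (9, -6, 10) ⇒ equivalent

yes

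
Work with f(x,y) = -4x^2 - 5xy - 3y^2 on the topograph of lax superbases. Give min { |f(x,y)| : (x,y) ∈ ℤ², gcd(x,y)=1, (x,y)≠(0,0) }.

translate: b→-3 (≡5 mod 8), so (4,5,3)→(4,-3,2)
flip: (4,-3,2)→(2,3,4)
translate: b→-1 (≡3 mod 4), so (2,3,4)→(2,-1,3)
reduced (well bottom): (2,-1,3) with a≤c, −a<b≤a
well minimum |f| = |-2| = 2 (negative-definite)

2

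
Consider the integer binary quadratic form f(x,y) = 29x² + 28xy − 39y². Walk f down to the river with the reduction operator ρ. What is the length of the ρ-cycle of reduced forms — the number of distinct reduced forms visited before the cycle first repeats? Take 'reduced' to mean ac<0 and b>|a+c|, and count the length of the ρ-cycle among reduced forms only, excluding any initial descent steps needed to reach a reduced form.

D = 5308, ⌊√D⌋ = 72
river: ρ → (-39,50,18)
river: ρ → (18,58,-27)
river: ρ → (-27,50,26)
river: ρ → (26,54,-23)
river: ρ → (-23,38,42)
river: ρ → (42,46,-19)
river: ρ → (-19,68,9)
river: ρ → (9,58,-54)
river: ρ → (-54,50,13)
river: ρ → (13,54,-46)
river: ρ → (-46,38,21)
river: ρ → (21,46,-38)
river: ρ → (-38,30,29)
river: ρ → (29,28,-39)
ρ-cycle length = 14 (tail of 0 descent steps not counted)

14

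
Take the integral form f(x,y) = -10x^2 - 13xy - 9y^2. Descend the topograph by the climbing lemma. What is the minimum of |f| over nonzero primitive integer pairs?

translate: b→-7 (≡13 mod 20), so (10,13,9)→(10,-7,6)
flip: (10,-7,6)→(6,7,10)
translate: b→-5 (≡7 mod 12), so (6,7,10)→(6,-5,9)
reduced (well bottom): (6,-5,9) with a≤c, −a<b≤a
well minimum |f| = |-6| = 6 (negative-definite)

6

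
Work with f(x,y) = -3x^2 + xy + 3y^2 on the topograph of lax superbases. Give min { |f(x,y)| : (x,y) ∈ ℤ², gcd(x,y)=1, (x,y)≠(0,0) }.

river: ρ → (3,5,-1)
river: ρ → (-1,5,3)
river: ρ → (3,1,-3)
river: ρ → (-3,5,1)
river: ρ → (1,5,-3)
river: ρ → (-3,1,3)
closes: descent 0, river 6
min |a| on river = 1

1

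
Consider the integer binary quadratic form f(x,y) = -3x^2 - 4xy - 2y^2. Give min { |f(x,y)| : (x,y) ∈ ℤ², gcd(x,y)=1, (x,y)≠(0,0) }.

translate: b→-2 (≡4 mod 6), so (3,4,2)→(3,-2,1)
flip: (3,-2,1)→(1,2,3)
translate: b→0 (≡2 mod 2), so (1,2,3)→(1,0,2)
reduced (well bottom): (1,0,2) with a≤c, −a<b≤a
well minimum |f| = |-1| = 1 (negative-definite)

1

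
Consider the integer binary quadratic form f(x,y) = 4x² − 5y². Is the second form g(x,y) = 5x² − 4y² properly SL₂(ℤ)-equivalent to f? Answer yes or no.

D₁ = 80, D₂ = 80
river cycle of f (length 2): (4, 8, -1), (-1, 8, 4)
river cycle of g (length 2): (-4, 8, 1), (1, 8, -4)
cycles differ ⇒ inequivalent

no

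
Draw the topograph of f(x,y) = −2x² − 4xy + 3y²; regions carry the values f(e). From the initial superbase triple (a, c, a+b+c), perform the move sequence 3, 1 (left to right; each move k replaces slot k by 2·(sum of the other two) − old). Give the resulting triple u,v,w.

start (-2,3,-3) = (f(1,0),f(0,1),f(1,1))
replace slot 3: 2·((-2)+3) − (-3) = 5 → (-2,3,5)
replace slot 1: 2·(3+5) − (-2) = 18 → (18,3,5)

18,3,5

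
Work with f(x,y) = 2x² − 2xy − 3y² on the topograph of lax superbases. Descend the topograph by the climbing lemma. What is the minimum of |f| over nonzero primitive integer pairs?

descent: ρ → (-3,2,2)  [lands on river]
river: ρ → (2,2,-3)
river: ρ → (-3,4,1)
river: ρ → (1,4,-3)
closes: descent 1, river 4
min |a| on river = 1

1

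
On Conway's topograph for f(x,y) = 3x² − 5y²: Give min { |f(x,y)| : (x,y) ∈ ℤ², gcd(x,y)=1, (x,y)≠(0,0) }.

descent: ρ → (-5,0,3)
descent: ρ → (3,6,-2)  [lands on river]
river: ρ → (-2,6,3)
closes: descent 2, river 2
min |a| on river = 2

2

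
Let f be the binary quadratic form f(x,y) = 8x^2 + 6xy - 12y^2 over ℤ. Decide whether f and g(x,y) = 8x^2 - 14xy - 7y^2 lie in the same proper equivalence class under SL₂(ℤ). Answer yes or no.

D₁ = 420, D₂ = 420
river cycle of f (length 6): (-12, 18, 2), (2, 18, -12), (-12, 6, 8), (8, 10, -10), (-10, 10, 8), (8, 6, -12)
river cycle of g (length 4): (-7, 14, 8), (8, 18, -3), (-3, 18, 8), (8, 14, -7)
cycles differ ⇒ inequivalent

no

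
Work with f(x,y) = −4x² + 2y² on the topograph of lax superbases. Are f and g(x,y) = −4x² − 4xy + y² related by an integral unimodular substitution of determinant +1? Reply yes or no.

D₁ = 32, D₂ = 32
river cycle of f (length 2): (2, 4, -2), (-2, 4, 2)
river cycle of g (length 2): (1, 4, -4), (-4, 4, 1)
cycles differ ⇒ inequivalent

no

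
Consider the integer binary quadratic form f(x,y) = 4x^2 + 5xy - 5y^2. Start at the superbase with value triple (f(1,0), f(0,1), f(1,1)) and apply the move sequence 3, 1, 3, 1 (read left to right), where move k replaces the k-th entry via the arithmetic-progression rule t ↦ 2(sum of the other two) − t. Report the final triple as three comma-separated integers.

start (4,-5,4) = (f(1,0),f(0,1),f(1,1))
replace slot 3: 2·(4+(-5)) − 4 = -6 → (4,-5,-6)
replace slot 1: 2·((-5)+(-6)) − 4 = -26 → (-26,-5,-6)
replace slot 3: 2·((-26)+(-5)) − (-6) = -56 → (-26,-5,-56)
replace slot 1: 2·((-5)+(-56)) − (-26) = -96 → (-96,-5,-56)

-96,-5,-56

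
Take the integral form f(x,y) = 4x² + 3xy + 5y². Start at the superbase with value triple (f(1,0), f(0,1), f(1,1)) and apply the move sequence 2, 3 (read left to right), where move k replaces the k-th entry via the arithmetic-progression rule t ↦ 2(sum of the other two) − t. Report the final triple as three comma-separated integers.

start (4,5,12) = (f(1,0),f(0,1),f(1,1))
replace slot 2: 2·(4+12) − 5 = 27 → (4,27,12)
replace slot 3: 2·(4+27) − 12 = 50 → (4,27,50)

4,27,50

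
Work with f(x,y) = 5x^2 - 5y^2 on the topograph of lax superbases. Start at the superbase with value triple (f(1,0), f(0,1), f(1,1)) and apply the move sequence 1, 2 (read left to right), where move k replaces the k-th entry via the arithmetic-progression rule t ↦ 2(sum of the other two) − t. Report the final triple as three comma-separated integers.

start (5,-5,0) = (f(1,0),f(0,1),f(1,1))
replace slot 1: 2·((-5)+0) − 5 = -15 → (-15,-5,0)
replace slot 2: 2·((-15)+0) − (-5) = -25 → (-15,-25,0)

-15,-25,0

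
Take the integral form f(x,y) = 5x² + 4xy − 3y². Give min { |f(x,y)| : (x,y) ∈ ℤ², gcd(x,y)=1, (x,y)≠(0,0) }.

river: ρ → (-3,8,1)
river: ρ → (1,8,-3)
river: ρ → (-3,4,5)
river: ρ → (5,6,-2)
river: ρ → (-2,6,5)
river: ρ → (5,4,-3)
closes: descent 0, river 6
min |a| on river = 1

1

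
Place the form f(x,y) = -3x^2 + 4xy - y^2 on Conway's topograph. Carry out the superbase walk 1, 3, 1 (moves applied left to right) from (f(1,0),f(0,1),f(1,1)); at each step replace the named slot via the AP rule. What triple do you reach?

start (-3,-1,0) = (f(1,0),f(0,1),f(1,1))
replace slot 1: 2·((-1)+0) − (-3) = 1 → (1,-1,0)
replace slot 3: 2·(1+(-1)) − 0 = 0 → (1,-1,0)
replace slot 1: 2·((-1)+0) − 1 = -3 → (-3,-1,0)

-3,-1,0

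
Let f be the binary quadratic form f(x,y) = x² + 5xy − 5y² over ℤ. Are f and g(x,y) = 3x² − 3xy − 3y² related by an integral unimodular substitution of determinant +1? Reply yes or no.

D₁ = 45, D₂ = 45
river cycle of f (length 2): (-5, 5, 1), (1, 5, -5)
river cycle of g (length 2): (-3, 3, 3), (3, 3, -3)
cycles differ ⇒ inequivalent

no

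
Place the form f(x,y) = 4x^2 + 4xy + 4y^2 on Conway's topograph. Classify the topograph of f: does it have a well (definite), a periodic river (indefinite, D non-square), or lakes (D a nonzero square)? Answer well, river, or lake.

D = b²−4ac = 4² − 4·4·4 = -48
D < 0 ⇒ definite ⇒ every region one sign ⇒ single well

well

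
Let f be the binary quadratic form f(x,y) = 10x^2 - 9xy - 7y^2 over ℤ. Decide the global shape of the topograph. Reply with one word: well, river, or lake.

D = b²−4ac = (-9)² − 4·10·(-7) = 361
D = 19² is a perfect square ⇒ form factors over ℤ ⇒ lakes

lake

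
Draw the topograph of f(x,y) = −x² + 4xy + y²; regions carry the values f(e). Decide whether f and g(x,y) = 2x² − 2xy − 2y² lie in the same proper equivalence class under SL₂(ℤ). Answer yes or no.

D₁ = 20, D₂ = 20
river cycle of f (length 2): (1, 4, -1), (-1, 4, 1)
river cycle of g (length 2): (-2, 2, 2), (2, 2, -2)
cycles differ ⇒ inequivalent

no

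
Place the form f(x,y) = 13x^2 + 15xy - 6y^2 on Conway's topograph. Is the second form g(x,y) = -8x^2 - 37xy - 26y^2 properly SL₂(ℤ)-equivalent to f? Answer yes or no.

D₁ = 537, D₂ = 537
river cycle of f (length 16): (-6, 21, 4), (4, 19, -11), (-11, 3, 12), (12, 21, -2), (-2, 23, 1), (1, 23, -2), (-2, 21, 12), (12, 3, -11), (-11, 19, 4), (4, 21, -6), … (6 more)
river cycle of g (length 16): (3, 21, -8), (-8, 11, 13), (13, 15, -6), (-6, 21, 4), (4, 19, -11), (-11, 3, 12), (12, 21, -2), (-2, 23, 1), (1, 23, -2), (-2, 21, 12), … (6 more)
cycles coincide ⇒ equivalent

yes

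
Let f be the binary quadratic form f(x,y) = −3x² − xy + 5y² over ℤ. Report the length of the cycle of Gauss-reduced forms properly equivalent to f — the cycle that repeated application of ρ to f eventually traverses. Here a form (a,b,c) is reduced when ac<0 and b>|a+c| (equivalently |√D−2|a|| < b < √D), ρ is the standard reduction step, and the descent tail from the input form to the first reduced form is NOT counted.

D = 61, ⌊√D⌋ = 7
descent: ρ → (5,1,-3)
descent: ρ → (-3,5,3)  [lands on river]
river: ρ → (3,7,-1)
river: ρ → (-1,7,3)
river: ρ → (3,5,-3)
river: ρ → (-3,7,1)
river: ρ → (1,7,-3)
ρ-cycle length = 6 (tail of 2 descent steps not counted)

6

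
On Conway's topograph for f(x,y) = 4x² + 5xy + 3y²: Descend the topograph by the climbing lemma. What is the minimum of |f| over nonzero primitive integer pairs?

translate: b→-3 (≡5 mod 8), so (4,5,3)→(4,-3,2)
flip: (4,-3,2)→(2,3,4)
translate: b→-1 (≡3 mod 4), so (2,3,4)→(2,-1,3)
reduced (well bottom): (2,-1,3) with a≤c, −a<b≤a
well minimum = a = 2

2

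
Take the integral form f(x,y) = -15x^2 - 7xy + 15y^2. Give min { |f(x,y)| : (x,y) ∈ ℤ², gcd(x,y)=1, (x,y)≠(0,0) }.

descent: ρ → (15,7,-15)  [lands on river]
river: ρ → (-15,23,7)
river: ρ → (7,19,-21)
river: ρ → (-21,23,5)
river: ρ → (5,27,-11)
river: ρ → (-11,17,15)
river: ρ → (15,13,-13)
river: ρ → (-13,13,15)
river: ρ → (15,17,-11)
river: ρ → (-11,27,5)
river: ρ → (5,23,-21)
river: ρ → (-21,19,7)
river: ρ → (7,23,-15)
river: ρ → (-15,7,15)
river: ρ → (15,23,-7)
river: ρ → (-7,19,21)
river: ρ → (21,23,-5)
river: ρ → (-5,27,11)
river: ρ → (11,17,-15)
river: ρ → (-15,13,13)
river: ρ → (13,13,-15)
river: ρ → (-15,17,11)
river: ρ → (11,27,-5)
river: ρ → (-5,23,21)
river: ρ → (21,19,-7)
river: ρ → (-7,23,15)
closes: descent 1, river 26
min |a| on river = 5

5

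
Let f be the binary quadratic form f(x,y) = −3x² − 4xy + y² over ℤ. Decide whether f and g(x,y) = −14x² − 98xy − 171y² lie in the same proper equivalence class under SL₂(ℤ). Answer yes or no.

D₁ = 28, D₂ = 28
river cycle of f (length 4): (1, 4, -3), (-3, 2, 2), (2, 2, -3), (-3, 4, 1)
river cycle of g (length 4): (-3, 4, 1), (1, 4, -3), (-3, 2, 2), (2, 2, -3)
cycles coincide ⇒ equivalent

yes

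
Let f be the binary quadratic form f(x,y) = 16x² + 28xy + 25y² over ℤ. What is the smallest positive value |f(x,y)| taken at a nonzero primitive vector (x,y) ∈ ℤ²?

translate: b→-4 (≡28 mod 32), so (16,28,25)→(16,-4,13)
flip: (16,-4,13)→(13,4,16)
reduced (well bottom): (13,4,16) with a≤c, −a<b≤a
well minimum = a = 13

13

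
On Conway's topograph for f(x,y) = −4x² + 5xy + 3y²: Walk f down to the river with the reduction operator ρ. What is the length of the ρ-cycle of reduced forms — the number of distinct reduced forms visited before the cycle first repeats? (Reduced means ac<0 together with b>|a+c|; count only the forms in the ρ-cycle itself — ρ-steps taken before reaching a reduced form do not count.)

D = 73, ⌊√D⌋ = 8
river: ρ → (3,7,-2)
river: ρ → (-2,5,6)
river: ρ → (6,7,-1)
river: ρ → (-1,7,6)
river: ρ → (6,5,-2)
river: ρ → (-2,7,3)
river: ρ → (3,5,-4)
river: ρ → (-4,3,4)
river: ρ → (4,5,-3)
river: ρ → (-3,7,2)
river: ρ → (2,5,-6)
river: ρ → (-6,7,1)
river: ρ → (1,7,-6)
river: ρ → (-6,5,2)
river: ρ → (2,7,-3)
river: ρ → (-3,5,4)
river: ρ → (4,3,-4)
river: ρ → (-4,5,3)
ρ-cycle length = 18 (tail of 0 descent steps not counted)

18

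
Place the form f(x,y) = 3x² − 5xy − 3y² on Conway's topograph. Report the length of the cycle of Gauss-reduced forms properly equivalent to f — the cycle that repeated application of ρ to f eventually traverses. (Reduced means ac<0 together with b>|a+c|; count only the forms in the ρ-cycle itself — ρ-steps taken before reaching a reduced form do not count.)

D = 61, ⌊√D⌋ = 7
descent: ρ → (-3,5,3)  [lands on river]
river: ρ → (3,7,-1)
river: ρ → (-1,7,3)
river: ρ → (3,5,-3)
river: ρ → (-3,7,1)
river: ρ → (1,7,-3)
ρ-cycle length = 6 (tail of 1 descent step not counted)

6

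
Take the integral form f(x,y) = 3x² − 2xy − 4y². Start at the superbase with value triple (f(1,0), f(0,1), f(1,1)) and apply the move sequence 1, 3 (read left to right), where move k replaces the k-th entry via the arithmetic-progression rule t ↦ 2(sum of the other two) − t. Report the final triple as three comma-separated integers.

start (3,-4,-3) = (f(1,0),f(0,1),f(1,1))
replace slot 1: 2·((-4)+(-3)) − 3 = -17 → (-17,-4,-3)
replace slot 3: 2·((-17)+(-4)) − (-3) = -39 → (-17,-4,-39)

-17,-4,-39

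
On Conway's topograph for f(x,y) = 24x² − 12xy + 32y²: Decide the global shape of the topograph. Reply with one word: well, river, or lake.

D = b²−4ac = (-12)² − 4·24·32 = -2928
D < 0 ⇒ definite ⇒ every region one sign ⇒ single well

well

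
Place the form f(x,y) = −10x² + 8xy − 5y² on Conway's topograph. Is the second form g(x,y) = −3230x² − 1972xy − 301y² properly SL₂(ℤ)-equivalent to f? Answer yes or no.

D₁ = -136, D₂ = -136
f is negative-definite; reduce −f:
−f: flip: (10,-8,5)→(5,8,10)
−f: translate: b→-2 (≡8 mod 10), so (5,8,10)→(5,-2,7)
−f: reduced (well bottom): (5,-2,7) with a≤c, −a<b≤a
flip sign back: reduced form of f is (-5,2,-7)
g is negative-definite; reduce −g:
−g: flip: (3230,1972,301)→(301,-1972,3230)
−g: translate: b→-166 (≡-1972 mod 602), so (301,-1972,3230)→(301,-166,23)
−g: flip: (301,-166,23)→(23,166,301)
−g: translate: b→-18 (≡166 mod 46), so (23,166,301)→(23,-18,5)
−g: flip: (23,-18,5)→(5,18,23)
−g: translate: b→-2 (≡18 mod 10), so (5,18,23)→(5,-2,7)
−g: reduced (well bottom): (5,-2,7) with a≤c, −a<b≤a
flip sign back: reduced form of g is (-5,2,-7)
reduced forms (-5, 2, -7) vs (-5, 2, -7) ⇒ equivalent

yes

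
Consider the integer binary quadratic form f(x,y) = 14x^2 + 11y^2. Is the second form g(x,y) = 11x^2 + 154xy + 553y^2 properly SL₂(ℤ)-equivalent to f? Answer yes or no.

D₁ = -616, D₂ = -616
f: flip: (14,0,11)→(11,0,14)
f: reduced (well bottom): (11,0,14) with a≤c, −a<b≤a
g: translate: b→0 (≡154 mod 22), so (11,154,553)→(11,0,14)
g: reduced (well bottom): (11,0,14) with a≤c, −a<b≤a
reduced forms (11, 0, 14) vs (11, 0, 14) ⇒ equivalent

yes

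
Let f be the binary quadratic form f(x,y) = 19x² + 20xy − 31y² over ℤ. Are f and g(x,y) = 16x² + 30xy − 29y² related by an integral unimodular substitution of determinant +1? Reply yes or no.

D₁ = 2756, D₂ = 2756
river cycle of f (length 6): (-31, 42, 8), (8, 38, -41), (-41, 44, 5), (5, 46, -32), (-32, 18, 19), (19, 20, -31)
river cycle of g (length 8): (-29, 28, 17), (17, 40, -17), (-17, 28, 29), (29, 30, -16), (-16, 34, 25), (25, 16, -25), (-25, 34, 16), (16, 30, -29)
cycles differ ⇒ inequivalent

no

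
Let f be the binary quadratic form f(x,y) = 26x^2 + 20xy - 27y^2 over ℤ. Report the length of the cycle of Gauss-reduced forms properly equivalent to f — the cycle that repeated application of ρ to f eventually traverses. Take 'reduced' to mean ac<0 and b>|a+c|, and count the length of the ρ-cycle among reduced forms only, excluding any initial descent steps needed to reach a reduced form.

D = 3208, ⌊√D⌋ = 56
river: ρ → (-27,34,19)
river: ρ → (19,42,-19)
river: ρ → (-19,34,27)
river: ρ → (27,20,-26)
river: ρ → (-26,32,21)
river: ρ → (21,52,-6)
river: ρ → (-6,56,3)
river: ρ → (3,52,-42)
river: ρ → (-42,32,13)
river: ρ → (13,46,-21)
river: ρ → (-21,38,21)
river: ρ → (21,46,-13)
river: ρ → (-13,32,42)
river: ρ → (42,52,-3)
river: ρ → (-3,56,6)
river: ρ → (6,52,-21)
river: ρ → (-21,32,26)
river: ρ → (26,20,-27)
ρ-cycle length = 18 (tail of 0 descent steps not counted)

18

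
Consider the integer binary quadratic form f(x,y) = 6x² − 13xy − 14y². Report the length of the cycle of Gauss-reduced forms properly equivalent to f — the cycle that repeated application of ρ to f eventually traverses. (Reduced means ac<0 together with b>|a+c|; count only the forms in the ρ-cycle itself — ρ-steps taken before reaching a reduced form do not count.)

D = 505, ⌊√D⌋ = 22
descent: ρ → (-14,13,6)  [lands on river]
river: ρ → (6,11,-16)
river: ρ → (-16,21,1)
river: ρ → (1,21,-16)
river: ρ → (-16,11,6)
river: ρ → (6,13,-14)
river: ρ → (-14,15,5)
river: ρ → (5,15,-14)
ρ-cycle length = 8 (tail of 1 descent step not counted)

8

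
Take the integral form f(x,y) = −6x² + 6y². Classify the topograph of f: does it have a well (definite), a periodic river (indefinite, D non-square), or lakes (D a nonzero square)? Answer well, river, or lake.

D = b²−4ac = 0² − 4·(-6)·6 = 144
D = 12² is a perfect square ⇒ form factors over ℤ ⇒ lakes

lake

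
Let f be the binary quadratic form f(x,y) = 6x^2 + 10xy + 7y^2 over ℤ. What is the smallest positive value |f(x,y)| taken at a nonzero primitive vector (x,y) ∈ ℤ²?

translate: b→-2 (≡10 mod 12), so (6,10,7)→(6,-2,3)
flip: (6,-2,3)→(3,2,6)
reduced (well bottom): (3,2,6) with a≤c, −a<b≤a
well minimum = a = 3

3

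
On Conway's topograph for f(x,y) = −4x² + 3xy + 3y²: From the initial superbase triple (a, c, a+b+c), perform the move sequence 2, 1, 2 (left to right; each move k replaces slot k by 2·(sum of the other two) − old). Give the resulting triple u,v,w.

start (-4,3,2) = (f(1,0),f(0,1),f(1,1))
replace slot 2: 2·((-4)+2) − 3 = -7 → (-4,-7,2)
replace slot 1: 2·((-7)+2) − (-4) = -6 → (-6,-7,2)
replace slot 2: 2·((-6)+2) − (-7) = -1 → (-6,-1,2)

-6,-1,2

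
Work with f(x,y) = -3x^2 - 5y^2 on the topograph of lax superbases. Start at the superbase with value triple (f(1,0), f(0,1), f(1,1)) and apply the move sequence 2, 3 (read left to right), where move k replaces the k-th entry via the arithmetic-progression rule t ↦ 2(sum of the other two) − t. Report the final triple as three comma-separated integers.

start (-3,-5,-8) = (f(1,0),f(0,1),f(1,1))
replace slot 2: 2·((-3)+(-8)) − (-5) = -17 → (-3,-17,-8)
replace slot 3: 2·((-3)+(-17)) − (-8) = -32 → (-3,-17,-32)

-3,-17,-32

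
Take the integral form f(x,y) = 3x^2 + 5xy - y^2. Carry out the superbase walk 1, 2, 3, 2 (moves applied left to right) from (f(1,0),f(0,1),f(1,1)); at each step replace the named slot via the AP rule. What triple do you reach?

start (3,-1,7) = (f(1,0),f(0,1),f(1,1))
replace slot 1: 2·((-1)+7) − 3 = 9 → (9,-1,7)
replace slot 2: 2·(9+7) − (-1) = 33 → (9,33,7)
replace slot 3: 2·(9+33) − 7 = 77 → (9,33,77)
replace slot 2: 2·(9+77) − 33 = 139 → (9,139,77)

9,139,77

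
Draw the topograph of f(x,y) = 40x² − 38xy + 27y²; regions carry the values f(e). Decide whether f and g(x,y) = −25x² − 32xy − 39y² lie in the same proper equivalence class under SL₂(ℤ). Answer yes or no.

D₁ = -2876, D₂ = -2876
f: flip: (40,-38,27)→(27,38,40)
f: translate: b→-16 (≡38 mod 54), so (27,38,40)→(27,-16,29)
f: reduced (well bottom): (27,-16,29) with a≤c, −a<b≤a
g is negative-definite; reduce −g:
−g: translate: b→-18 (≡32 mod 50), so (25,32,39)→(25,-18,32)
−g: reduced (well bottom): (25,-18,32) with a≤c, −a<b≤a
flip sign back: reduced form of g is (-25,18,-32)
reduced forms (27, -16, 29) vs (-25, 18, -32) ⇒ inequivalent

no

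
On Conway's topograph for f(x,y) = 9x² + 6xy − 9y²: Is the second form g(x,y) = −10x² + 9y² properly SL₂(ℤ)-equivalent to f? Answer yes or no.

D₁ = 360, D₂ = 360
river cycle of f (length 6): (-9, 12, 6), (6, 12, -9), (-9, 6, 9), (9, 12, -6), (-6, 12, 9), (9, 6, -9)
river cycle of g (length 2): (9, 18, -1), (-1, 18, 9)
cycles differ ⇒ inequivalent

no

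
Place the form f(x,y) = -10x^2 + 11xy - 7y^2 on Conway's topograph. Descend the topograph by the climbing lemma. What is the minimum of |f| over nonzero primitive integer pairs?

translate: b→9 (≡-11 mod 20), so (10,-11,7)→(10,9,6)
flip: (10,9,6)→(6,-9,10)
translate: b→3 (≡-9 mod 12), so (6,-9,10)→(6,3,7)
reduced (well bottom): (6,3,7) with a≤c, −a<b≤a
well minimum |f| = |-6| = 6 (negative-definite)

6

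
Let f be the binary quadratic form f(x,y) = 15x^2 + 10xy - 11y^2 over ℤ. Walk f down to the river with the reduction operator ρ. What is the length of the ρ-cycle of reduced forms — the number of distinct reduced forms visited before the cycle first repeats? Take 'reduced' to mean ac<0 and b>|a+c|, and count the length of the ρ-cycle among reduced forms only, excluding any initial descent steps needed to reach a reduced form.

D = 760, ⌊√D⌋ = 27
river: ρ → (-11,12,14)
river: ρ → (14,16,-9)
river: ρ → (-9,20,10)
river: ρ → (10,20,-9)
river: ρ → (-9,16,14)
river: ρ → (14,12,-11)
river: ρ → (-11,10,15)
river: ρ → (15,20,-6)
river: ρ → (-6,16,21)
river: ρ → (21,26,-1)
river: ρ → (-1,26,21)
river: ρ → (21,16,-6)
river: ρ → (-6,20,15)
river: ρ → (15,10,-11)
ρ-cycle length = 14 (tail of 0 descent steps not counted)

14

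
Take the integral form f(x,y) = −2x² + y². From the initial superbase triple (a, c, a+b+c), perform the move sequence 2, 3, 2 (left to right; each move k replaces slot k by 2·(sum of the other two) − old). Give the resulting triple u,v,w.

start (-2,1,-1) = (f(1,0),f(0,1),f(1,1))
replace slot 2: 2·((-2)+(-1)) − 1 = -7 → (-2,-7,-1)
replace slot 3: 2·((-2)+(-7)) − (-1) = -17 → (-2,-7,-17)
replace slot 2: 2·((-2)+(-17)) − (-7) = -31 → (-2,-31,-17)

-2,-31,-17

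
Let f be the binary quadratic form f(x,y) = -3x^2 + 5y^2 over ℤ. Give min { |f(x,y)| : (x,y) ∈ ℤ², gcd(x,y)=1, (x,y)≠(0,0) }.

descent: ρ → (5,0,-3)
descent: ρ → (-3,6,2)  [lands on river]
river: ρ → (2,6,-3)
closes: descent 2, river 2
min |a| on river = 2

2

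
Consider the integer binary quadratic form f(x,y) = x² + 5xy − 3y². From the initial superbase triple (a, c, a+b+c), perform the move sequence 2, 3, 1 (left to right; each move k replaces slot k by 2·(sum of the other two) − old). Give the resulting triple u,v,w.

start (1,-3,3) = (f(1,0),f(0,1),f(1,1))
replace slot 2: 2·(1+3) − (-3) = 11 → (1,11,3)
replace slot 3: 2·(1+11) − 3 = 21 → (1,11,21)
replace slot 1: 2·(11+21) − 1 = 63 → (63,11,21)

63,11,21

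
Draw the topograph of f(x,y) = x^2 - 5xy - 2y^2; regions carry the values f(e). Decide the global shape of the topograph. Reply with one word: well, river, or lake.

D = b²−4ac = (-5)² − 4·1·(-2) = 33
D > 0 non-square ⇒ indefinite ⇒ periodic river

river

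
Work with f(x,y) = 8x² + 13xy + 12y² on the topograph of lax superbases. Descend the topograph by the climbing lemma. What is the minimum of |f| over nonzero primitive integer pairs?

translate: b→-3 (≡13 mod 16), so (8,13,12)→(8,-3,7)
flip: (8,-3,7)→(7,3,8)
reduced (well bottom): (7,3,8) with a≤c, −a<b≤a
well minimum = a = 7

7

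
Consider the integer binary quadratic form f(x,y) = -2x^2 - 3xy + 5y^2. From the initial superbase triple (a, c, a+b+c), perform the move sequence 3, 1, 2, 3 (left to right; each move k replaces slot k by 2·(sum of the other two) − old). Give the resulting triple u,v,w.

start (-2,5,0) = (f(1,0),f(0,1),f(1,1))
replace slot 3: 2·((-2)+5) − 0 = 6 → (-2,5,6)
replace slot 1: 2·(5+6) − (-2) = 24 → (24,5,6)
replace slot 2: 2·(24+6) − 5 = 55 → (24,55,6)
replace slot 3: 2·(24+55) − 6 = 152 → (24,55,152)

24,55,152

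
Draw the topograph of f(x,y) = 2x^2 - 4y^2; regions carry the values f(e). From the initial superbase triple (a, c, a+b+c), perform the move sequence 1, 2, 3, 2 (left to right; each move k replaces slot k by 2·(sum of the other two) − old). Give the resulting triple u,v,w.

start (2,-4,-2) = (f(1,0),f(0,1),f(1,1))
replace slot 1: 2·((-4)+(-2)) − 2 = -14 → (-14,-4,-2)
replace slot 2: 2·((-14)+(-2)) − (-4) = -28 → (-14,-28,-2)
replace slot 3: 2·((-14)+(-28)) − (-2) = -82 → (-14,-28,-82)
replace slot 2: 2·((-14)+(-82)) − (-28) = -164 → (-14,-164,-82)

-14,-164,-82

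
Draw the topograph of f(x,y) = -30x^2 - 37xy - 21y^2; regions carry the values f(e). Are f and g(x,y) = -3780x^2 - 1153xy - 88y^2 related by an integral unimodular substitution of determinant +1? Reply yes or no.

D₁ = -1151, D₂ = -1151
f is negative-definite; reduce −f:
−f: translate: b→-23 (≡37 mod 60), so (30,37,21)→(30,-23,14)
−f: flip: (30,-23,14)→(14,23,30)
−f: translate: b→-5 (≡23 mod 28), so (14,23,30)→(14,-5,21)
−f: reduced (well bottom): (14,-5,21) with a≤c, −a<b≤a
flip sign back: reduced form of f is (-14,5,-21)
g is negative-definite; reduce −g:
−g: flip: (3780,1153,88)→(88,-1153,3780)
−g: translate: b→79 (≡-1153 mod 176), so (88,-1153,3780)→(88,79,21)
−g: flip: (88,79,21)→(21,-79,88)
−g: translate: b→5 (≡-79 mod 42), so (21,-79,88)→(21,5,14)
−g: flip: (21,5,14)→(14,-5,21)
−g: reduced (well bottom): (14,-5,21) with a≤c, −a<b≤a
flip sign back: reduced form of g is (-14,5,-21)
reduced forms (-14, 5, -21) vs (-14, 5, -21) ⇒ equivalent

yes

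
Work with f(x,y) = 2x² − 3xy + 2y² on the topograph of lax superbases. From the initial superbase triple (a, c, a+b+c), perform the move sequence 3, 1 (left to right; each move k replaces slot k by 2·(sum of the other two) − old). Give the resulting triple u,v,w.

start (2,2,1) = (f(1,0),f(0,1),f(1,1))
replace slot 3: 2·(2+2) − 1 = 7 → (2,2,7)
replace slot 1: 2·(2+7) − 2 = 16 → (16,2,7)

16,2,7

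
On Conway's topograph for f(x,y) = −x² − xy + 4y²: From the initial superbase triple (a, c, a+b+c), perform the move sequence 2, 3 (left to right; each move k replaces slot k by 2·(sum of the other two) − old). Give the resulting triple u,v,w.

start (-1,4,2) = (f(1,0),f(0,1),f(1,1))
replace slot 2: 2·((-1)+2) − 4 = -2 → (-1,-2,2)
replace slot 3: 2·((-1)+(-2)) − 2 = -8 → (-1,-2,-8)

-1,-2,-8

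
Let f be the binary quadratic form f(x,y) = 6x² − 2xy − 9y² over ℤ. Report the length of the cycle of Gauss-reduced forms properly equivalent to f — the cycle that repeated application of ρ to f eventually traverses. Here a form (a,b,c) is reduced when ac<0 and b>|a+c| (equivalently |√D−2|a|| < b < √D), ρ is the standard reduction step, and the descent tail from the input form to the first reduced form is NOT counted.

D = 220, ⌊√D⌋ = 14
descent: ρ → (-9,2,6)
descent: ρ → (6,10,-5)  [lands on river]
river: ρ → (-5,10,6)
river: ρ → (6,14,-1)
river: ρ → (-1,14,6)
ρ-cycle length = 4 (tail of 2 descent steps not counted)

4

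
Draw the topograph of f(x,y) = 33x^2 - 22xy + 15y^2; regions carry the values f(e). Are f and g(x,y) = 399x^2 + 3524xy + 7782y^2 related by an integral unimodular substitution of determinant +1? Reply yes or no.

D₁ = -1496, D₂ = -1496
f: flip: (33,-22,15)→(15,22,33)
f: translate: b→-8 (≡22 mod 30), so (15,22,33)→(15,-8,26)
f: reduced (well bottom): (15,-8,26) with a≤c, −a<b≤a
g: translate: b→332 (≡3524 mod 798), so (399,3524,7782)→(399,332,70)
g: flip: (399,332,70)→(70,-332,399)
g: translate: b→-52 (≡-332 mod 140), so (70,-332,399)→(70,-52,15)
g: flip: (70,-52,15)→(15,52,70)
g: translate: b→-8 (≡52 mod 30), so (15,52,70)→(15,-8,26)
g: reduced (well bottom): (15,-8,26) with a≤c, −a<b≤a
reduced forms (15, -8, 26) vs (15, -8, 26) ⇒ equivalent

yes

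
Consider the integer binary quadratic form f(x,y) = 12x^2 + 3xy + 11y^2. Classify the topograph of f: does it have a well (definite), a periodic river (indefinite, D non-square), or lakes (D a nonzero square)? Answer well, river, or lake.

D = b²−4ac = 3² − 4·12·11 = -519
D < 0 ⇒ definite ⇒ every region one sign ⇒ single well

well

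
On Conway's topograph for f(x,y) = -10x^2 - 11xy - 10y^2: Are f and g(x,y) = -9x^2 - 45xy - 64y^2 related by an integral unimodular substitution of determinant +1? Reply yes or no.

D₁ = -279, D₂ = -279
f is negative-definite; reduce −f:
−f: translate: b→-9 (≡11 mod 20), so (10,11,10)→(10,-9,9)
−f: flip: (10,-9,9)→(9,9,10)
−f: reduced (well bottom): (9,9,10) with a≤c, −a<b≤a
flip sign back: reduced form of f is (-9,-9,-10)
g is negative-definite; reduce −g:
−g: translate: b→9 (≡45 mod 18), so (9,45,64)→(9,9,10)
−g: reduced (well bottom): (9,9,10) with a≤c, −a<b≤a
flip sign back: reduced form of g is (-9,-9,-10)
reduced forms (-9, -9, -10) vs (-9, -9, -10) ⇒ equivalent

yes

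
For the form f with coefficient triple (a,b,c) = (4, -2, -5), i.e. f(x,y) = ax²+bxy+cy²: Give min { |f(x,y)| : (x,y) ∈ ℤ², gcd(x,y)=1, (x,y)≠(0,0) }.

descent: ρ → (-5,2,4)  [lands on river]
river: ρ → (4,6,-3)
river: ρ → (-3,6,4)
river: ρ → (4,2,-5)
river: ρ → (-5,8,1)
river: ρ → (1,8,-5)
closes: descent 1, river 6
min |a| on river = 1

1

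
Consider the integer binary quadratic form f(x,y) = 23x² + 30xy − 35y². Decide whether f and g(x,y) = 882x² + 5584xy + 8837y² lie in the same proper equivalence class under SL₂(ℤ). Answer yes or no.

D₁ = 4120, D₂ = 4120
river cycle of f (length 22): (-35, 40, 18), (18, 32, -43), (-43, 54, 7), (7, 58, -27), (-27, 50, 15), (15, 40, -42), (-42, 44, 13), (13, 60, -10), (-10, 60, 13), (13, 44, -42), … (12 more)
river cycle of g (length 22): (23, 30, -35), (-35, 40, 18), (18, 32, -43), (-43, 54, 7), (7, 58, -27), (-27, 50, 15), (15, 40, -42), (-42, 44, 13), (13, 60, -10), (-10, 60, 13), … (12 more)
cycles coincide ⇒ equivalent

yes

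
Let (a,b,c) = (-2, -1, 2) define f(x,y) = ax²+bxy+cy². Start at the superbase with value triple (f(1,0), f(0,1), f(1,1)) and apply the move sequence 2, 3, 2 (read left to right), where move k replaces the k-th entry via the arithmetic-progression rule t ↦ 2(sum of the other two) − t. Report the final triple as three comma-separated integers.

start (-2,2,-1) = (f(1,0),f(0,1),f(1,1))
replace slot 2: 2·((-2)+(-1)) − 2 = -8 → (-2,-8,-1)
replace slot 3: 2·((-2)+(-8)) − (-1) = -19 → (-2,-8,-19)
replace slot 2: 2·((-2)+(-19)) − (-8) = -34 → (-2,-34,-19)

-2,-34,-19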